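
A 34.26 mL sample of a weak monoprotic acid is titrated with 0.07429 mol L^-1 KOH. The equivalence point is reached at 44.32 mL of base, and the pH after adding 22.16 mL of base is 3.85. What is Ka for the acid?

1.4 x 10^-4

22.16 mL is half of the equivalence volume, so this is the half-equivalence point where [HA] = [A^-].
At half-equivalence pH = pKa, so pKa = 3.85.
Ka = 10^(-3.85) = 1.4 x 10^-4.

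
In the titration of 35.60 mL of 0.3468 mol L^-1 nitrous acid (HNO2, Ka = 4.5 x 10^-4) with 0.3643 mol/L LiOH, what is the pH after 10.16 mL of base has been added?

2.98

Initial n(HNO2) = 0.3468 x 0.03560 = 0.01235 mol.
n(LiOH) added = 0.3643 x 0.01016 = 0.003701 mol, converting that many moles of HNO2 to NO2-.
Remaining n(HNO2) = 0.008645 mol; n(NO2-) = 0.003701 mol.
By Henderson-Hasselbalch, pH = pKa + log([A^-]/[HA]) = 3.35 + log(0.003701/0.008645) = 3.35 + (-0.37) = 2.98.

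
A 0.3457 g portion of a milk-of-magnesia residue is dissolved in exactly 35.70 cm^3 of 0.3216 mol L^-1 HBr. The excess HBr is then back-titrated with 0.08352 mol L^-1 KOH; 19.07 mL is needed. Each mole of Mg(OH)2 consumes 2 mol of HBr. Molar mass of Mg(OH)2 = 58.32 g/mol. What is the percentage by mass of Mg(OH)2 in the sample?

Total n(HBr) added = 0.3216 x 0.03570 = 0.01148 mol.
n(KOH) used = 0.08352 x 0.01907 = 0.001593 mol, which equals the excess n(HBr).
So n(HBr) consumed by the sample = 0.01148 - 0.001593 = 0.009888 mol.
n(Mg(OH)2) = 0.009888 / 2 = 0.004944 mol.
mass Mg(OH)2 = 0.004944 x 58.32 = 0.2883 g, so %Mg(OH)2 = 0.2883/0.3457 x 100 = 83.4%.

83.4%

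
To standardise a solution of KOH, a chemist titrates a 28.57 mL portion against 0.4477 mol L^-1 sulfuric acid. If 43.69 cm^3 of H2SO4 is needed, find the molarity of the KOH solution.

n(H2SO4) delivered = 0.4477 x 0.04369 = 0.01956 mol.
The reaction is 2 KOH + 1 H2SO4, so n(KOH) = 0.01956 x 2/1 = 0.03912 mol.
[KOH] = 0.03912 mol / 0.02857 L = 1.37 M.

1.37 M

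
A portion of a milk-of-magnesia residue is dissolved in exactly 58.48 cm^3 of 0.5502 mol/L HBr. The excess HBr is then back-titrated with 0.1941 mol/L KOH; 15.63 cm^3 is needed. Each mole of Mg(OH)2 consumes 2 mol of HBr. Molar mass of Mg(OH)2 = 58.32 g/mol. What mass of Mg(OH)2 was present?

0.850 g

Total n(HBr) added = 0.5502 x 0.05848 = 0.03218 mol.
n(KOH) used = 0.1941 x 0.01563 = 0.003034 mol, which equals the excess n(HBr).
So n(HBr) consumed by the sample = 0.03218 - 0.003034 = 0.02914 mol.
n(Mg(OH)2) = 0.02914 / 2 = 0.01457 mol.
mass = 0.01457 mol x 58.32 g/mol = 0.850 g.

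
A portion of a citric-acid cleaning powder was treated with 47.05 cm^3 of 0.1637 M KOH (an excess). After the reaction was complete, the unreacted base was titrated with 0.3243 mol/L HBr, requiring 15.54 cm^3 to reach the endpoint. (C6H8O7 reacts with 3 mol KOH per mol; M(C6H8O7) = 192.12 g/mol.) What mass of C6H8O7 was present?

0.171 g

Total n(KOH) added = 0.1637 x 0.04705 = 0.007702 mol.
n(HBr) used = 0.3243 x 0.01554 = 0.005040 mol, which equals the excess n(KOH).
So n(KOH) consumed by the sample = 0.007702 - 0.005040 = 0.002662 mol.
n(C6H8O7) = 0.002662 / 3 = 0.0008875 mol.
mass = 0.0008875 mol x 192.12 g/mol = 0.171 g.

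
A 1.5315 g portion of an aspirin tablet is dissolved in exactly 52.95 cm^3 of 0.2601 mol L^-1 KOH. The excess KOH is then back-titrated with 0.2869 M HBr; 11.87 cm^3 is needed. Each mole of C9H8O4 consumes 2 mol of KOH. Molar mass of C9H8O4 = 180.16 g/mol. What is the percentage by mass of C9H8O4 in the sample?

Total n(KOH) added = 0.2601 x 0.05295 = 0.01377 mol.
n(HBr) used = 0.2869 x 0.01187 = 0.003406 mol, which equals the excess n(KOH).
So n(KOH) consumed by the sample = 0.01377 - 0.003406 = 0.01037 mol.
n(C9H8O4) = 0.01037 / 2 = 0.005183 mol.
mass C9H8O4 = 0.005183 x 180.16 = 0.9338 g, so %C9H8O4 = 0.9338/1.5315 x 100 = 61.0%.

61.0%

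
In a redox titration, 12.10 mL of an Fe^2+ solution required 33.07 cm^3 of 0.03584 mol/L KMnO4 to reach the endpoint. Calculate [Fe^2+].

0.490 M

n(KMnO4) = 0.03584 x 0.03307 = 0.001185 mol.
From the balanced equation, 1 mol KMnO4 reacts with 5 mol Fe^2+, so n(Fe^2+) = 0.001185 x 5/1 = 0.005926 mol.
[Fe^2+] = 0.005926 / 0.01210 L = 0.490 M.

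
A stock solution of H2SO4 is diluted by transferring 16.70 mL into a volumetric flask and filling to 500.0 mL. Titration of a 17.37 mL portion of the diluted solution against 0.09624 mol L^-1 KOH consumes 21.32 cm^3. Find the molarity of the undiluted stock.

1.77 M

n(KOH) = 0.09624 x 0.02132 = 0.002052 mol.
n(H2SO4) in the aliquot = 0.002052 x 1/2 = 0.001026 mol.
[diluted H2SO4] = 0.001026 / 0.01737 = 0.05906 M.
Dilution factor = 500.0/16.70 = 29.94, so [stock] = 0.05906 x 29.94 = 1.77 M.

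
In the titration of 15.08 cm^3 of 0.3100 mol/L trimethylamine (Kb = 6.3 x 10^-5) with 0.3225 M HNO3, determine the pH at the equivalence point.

n((CH3)3N) = 0.3100 x 0.01508 = 0.004675 mol; V(HNO3) at equivalence = 0.004675/0.3225 = 0.01450 L.
At equivalence the base is fully converted to (CH3)3NH+; total volume = 0.02958 L, so [(CH3)3NH+] = 0.004675/0.02958 = 0.1581 M.
Ka((CH3)3NH+) = Kw/Kb = 1.0e-14 / 6.3 x 10^-5 = 1.59e-10.
[H^+] = sqrt(Ka x [(CH3)3NH+]) = sqrt(1.59e-10 x 0.1581) = 5.01e-6 M.
pH = -log(5.01e-6) = 5.30.

5.30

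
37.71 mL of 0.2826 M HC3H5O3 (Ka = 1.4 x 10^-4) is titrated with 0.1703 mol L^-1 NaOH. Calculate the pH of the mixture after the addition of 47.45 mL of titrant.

4.35

Initial n(HC3H5O3) = 0.2826 x 0.03771 = 0.01066 mol.
n(NaOH) added = 0.1703 x 0.04745 = 0.008081 mol, converting that many moles of HC3H5O3 to C3H5O3-.
Remaining n(HC3H5O3) = 0.002576 mol; n(C3H5O3-) = 0.008081 mol.
By Henderson-Hasselbalch, pH = pKa + log([A^-]/[HA]) = 3.85 + log(0.008081/0.002576) = 3.85 + (+0.50) = 4.35.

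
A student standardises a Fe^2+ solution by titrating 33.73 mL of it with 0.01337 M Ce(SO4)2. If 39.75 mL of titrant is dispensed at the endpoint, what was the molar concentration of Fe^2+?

0.0158 M

n(Ce(SO4)2) = 0.01337 x 0.03975 = 0.0005315 mol.
From the balanced equation, 1 mol Ce(SO4)2 reacts with 1 mol Fe^2+, so n(Fe^2+) = 0.0005315 x 1/1 = 0.0005315 mol.
[Fe^2+] = 0.0005315 / 0.03373 L = 0.0158 M.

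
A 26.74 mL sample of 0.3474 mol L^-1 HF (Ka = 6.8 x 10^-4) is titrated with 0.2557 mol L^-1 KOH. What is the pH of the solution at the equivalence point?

n(HF) = 0.3474 x 0.02674 = 0.009289 mol; V(KOH) at equivalence = 0.009289/0.2557 = 0.03633 L.
At equivalence all the acid is converted to F-; total volume = 0.02674 + 0.03633 = 0.06307 L, so [F-] = 0.009289/0.06307 = 0.1473 M.
Kb = Kw/Ka = 1.0e-14 / 6.8 x 10^-4 = 1.47e-11.
[OH^-] = sqrt(Kb x [F-]) = sqrt(1.47e-11 x 0.1473) = 1.47e-6 M.
pOH = 5.83, so pH = 14.00 - 5.83 = 8.17.

8.17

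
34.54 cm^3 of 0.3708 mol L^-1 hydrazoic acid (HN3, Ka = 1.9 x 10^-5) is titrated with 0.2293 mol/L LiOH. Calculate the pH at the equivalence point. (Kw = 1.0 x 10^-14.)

n(HN3) = 0.3708 x 0.03454 = 0.01281 mol; V(LiOH) at equivalence = 0.01281/0.2293 = 0.05585 L.
At equivalence all the acid is converted to N3-; total volume = 0.03454 + 0.05585 = 0.09039 L, so [N3-] = 0.01281/0.09039 = 0.1417 M.
Kb = Kw/Ka = 1.0e-14 / 1.9 x 10^-5 = 5.26e-10.
[OH^-] = sqrt(Kb x [N3-]) = sqrt(5.26e-10 x 0.1417) = 8.64e-6 M.
pOH = 5.06, so pH = 14.00 - 5.06 = 8.94.

8.94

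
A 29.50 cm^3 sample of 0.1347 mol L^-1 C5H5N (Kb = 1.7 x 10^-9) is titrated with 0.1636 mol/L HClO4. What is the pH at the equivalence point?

3.18

n(C5H5N) = 0.1347 x 0.02950 = 0.003974 mol; V(HClO4) at equivalence = 0.003974/0.1636 = 0.02429 L.
At equivalence the base is fully converted to C5H5NH+; total volume = 0.05379 L, so [C5H5NH+] = 0.003974/0.05379 = 0.07388 M.
Ka(C5H5NH+) = Kw/Kb = 1.0e-14 / 1.7 x 10^-9 = 5.88e-6.
[H^+] = sqrt(Ka x [C5H5NH+]) = sqrt(5.88e-6 x 0.07388) = 0.000659 M.
pH = -log(0.000659) = 3.18.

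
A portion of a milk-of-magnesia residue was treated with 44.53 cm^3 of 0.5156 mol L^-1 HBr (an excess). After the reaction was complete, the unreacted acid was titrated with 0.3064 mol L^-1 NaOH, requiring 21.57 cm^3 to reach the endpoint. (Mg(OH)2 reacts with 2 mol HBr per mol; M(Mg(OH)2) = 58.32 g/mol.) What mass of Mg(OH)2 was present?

Total n(HBr) added = 0.5156 x 0.04453 = 0.02296 mol.
n(NaOH) used = 0.3064 x 0.02157 = 0.006609 mol, which equals the excess n(HBr).
So n(HBr) consumed by the sample = 0.02296 - 0.006609 = 0.01635 mol.
n(Mg(OH)2) = 0.01635 / 2 = 0.008175 mol.
mass = 0.008175 mol x 58.32 g/mol = 0.477 g.

0.477 g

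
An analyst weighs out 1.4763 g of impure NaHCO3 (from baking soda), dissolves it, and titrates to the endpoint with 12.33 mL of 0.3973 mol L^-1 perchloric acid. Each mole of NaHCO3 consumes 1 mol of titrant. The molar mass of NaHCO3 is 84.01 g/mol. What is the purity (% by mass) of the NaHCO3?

n(HClO4) = 0.3973 x 0.01233 = 0.004899 mol.
n(NaHCO3) = 0.004899 / 1 = 0.004899 mol.
mass of NaHCO3 = 0.004899 x 84.01 = 0.4115 g.
% purity = 0.4115 / 1.4763 x 100 = 27.9%.

27.9%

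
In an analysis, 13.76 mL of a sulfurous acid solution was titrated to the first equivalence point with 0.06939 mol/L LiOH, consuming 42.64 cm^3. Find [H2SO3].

0.215 M

n(LiOH) = 0.06939 x 0.04264 = 0.002959 mol.
At the first equivalence point, 1 mol OH^- react per mol H2SO3, so n(H2SO3) = 0.002959 / 1 = 0.002959 mol.
[H2SO3] = 0.002959 / 0.01376 L = 0.215 M.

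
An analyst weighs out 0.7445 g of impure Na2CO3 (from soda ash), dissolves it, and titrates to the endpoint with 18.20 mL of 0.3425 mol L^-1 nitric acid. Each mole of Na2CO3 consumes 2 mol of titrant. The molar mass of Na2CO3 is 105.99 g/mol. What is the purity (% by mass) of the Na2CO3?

44.4%

n(HNO3) = 0.3425 x 0.01820 = 0.006234 mol.
n(Na2CO3) = 0.006234 / 2 = 0.003117 mol.
mass of Na2CO3 = 0.003117 x 105.99 = 0.3303 g.
% purity = 0.3303 / 0.7445 x 100 = 44.4%.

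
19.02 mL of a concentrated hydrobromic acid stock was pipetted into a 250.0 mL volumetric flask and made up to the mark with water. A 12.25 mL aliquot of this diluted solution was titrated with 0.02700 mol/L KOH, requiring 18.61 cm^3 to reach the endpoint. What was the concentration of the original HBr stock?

0.539 M

n(KOH) = 0.02700 x 0.01861 = 0.0005025 mol.
n(HBr) in the aliquot = 0.0005025 mol.
[diluted HBr] = 0.0005025 / 0.01225 = 0.04102 M.
Dilution factor = 250.0/19.02 = 13.14, so [stock] = 0.04102 x 13.14 = 0.539 M.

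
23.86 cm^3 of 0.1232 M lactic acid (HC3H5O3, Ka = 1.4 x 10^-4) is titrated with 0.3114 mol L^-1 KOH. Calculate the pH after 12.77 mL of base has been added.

n(acid) = 0.1232 x 0.02386 = 0.002940 mol; n(KOH) added = 0.3114 x 0.01277 = 0.003977 mol.
Base is in excess by 0.003977 - 0.002940 = 0.001037 mol in a total volume of 0.03663 L.
[OH^-] = 0.001037/0.03663 = 0.02831 M, so pOH = 1.55 and pH = 14.00 - 1.55 = 12.45.

12.45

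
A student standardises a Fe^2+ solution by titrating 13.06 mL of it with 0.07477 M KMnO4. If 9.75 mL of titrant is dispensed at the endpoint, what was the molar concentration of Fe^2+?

n(KMnO4) = 0.07477 x 0.009750 = 0.0007290 mol.
From the balanced equation, 1 mol KMnO4 reacts with 5 mol Fe^2+, so n(Fe^2+) = 0.0007290 x 5/1 = 0.003645 mol.
[Fe^2+] = 0.003645 / 0.01306 L = 0.279 M.

0.279 M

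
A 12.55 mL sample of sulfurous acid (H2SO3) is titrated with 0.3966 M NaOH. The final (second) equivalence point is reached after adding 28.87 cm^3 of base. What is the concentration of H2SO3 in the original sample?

n(NaOH) = 0.3966 x 0.02887 = 0.01145 mol.
At the final (second) equivalence point, 2 mol OH^- react per mol H2SO3, so n(H2SO3) = 0.01145 / 2 = 0.005725 mol.
[H2SO3] = 0.005725 / 0.01255 L = 0.456 M.

0.456 M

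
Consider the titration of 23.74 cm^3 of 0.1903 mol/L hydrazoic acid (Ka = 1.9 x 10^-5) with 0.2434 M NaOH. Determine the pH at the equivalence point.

8.87

n(HN3) = 0.1903 x 0.02374 = 0.004518 mol; V(NaOH) at equivalence = 0.004518/0.2434 = 0.01856 L.
At equivalence all the acid is converted to N3-; total volume = 0.02374 + 0.01856 = 0.04230 L, so [N3-] = 0.004518/0.04230 = 0.1068 M.
Kb = Kw/Ka = 1.0e-14 / 1.9 x 10^-5 = 5.26e-10.
[OH^-] = sqrt(Kb x [N3-]) = sqrt(5.26e-10 x 0.1068) = 7.50e-6 M.
pOH = 5.13, so pH = 14.00 - 5.13 = 8.87.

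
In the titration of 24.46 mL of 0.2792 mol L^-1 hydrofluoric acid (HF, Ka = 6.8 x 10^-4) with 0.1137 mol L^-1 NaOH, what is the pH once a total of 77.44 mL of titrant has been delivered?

n(acid) = 0.2792 x 0.02446 = 0.006829 mol; n(NaOH) added = 0.1137 x 0.07744 = 0.008805 mol.
Base is in excess by 0.008805 - 0.006829 = 0.001976 mol in a total volume of 0.1019 L.
[OH^-] = 0.001976/0.1019 = 0.01939 M, so pOH = 1.71 and pH = 14.00 - 1.71 = 12.29.

12.29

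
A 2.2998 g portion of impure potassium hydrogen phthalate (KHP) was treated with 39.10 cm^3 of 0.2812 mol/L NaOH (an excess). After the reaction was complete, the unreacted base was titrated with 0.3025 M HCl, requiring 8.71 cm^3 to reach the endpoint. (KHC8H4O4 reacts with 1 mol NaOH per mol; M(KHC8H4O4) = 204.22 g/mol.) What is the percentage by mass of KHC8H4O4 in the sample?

Total n(NaOH) added = 0.2812 x 0.03910 = 0.01099 mol.
n(HCl) used = 0.3025 x 0.008710 = 0.002635 mol, which equals the excess n(NaOH).
So n(NaOH) consumed by the sample = 0.01099 - 0.002635 = 0.008360 mol.
n(KHC8H4O4) = 0.008360 / 1 = 0.008360 mol.
mass KHC8H4O4 = 0.008360 x 204.22 = 1.707 g, so %KHC8H4O4 = 1.707/2.2998 x 100 = 74.2%.

74.2%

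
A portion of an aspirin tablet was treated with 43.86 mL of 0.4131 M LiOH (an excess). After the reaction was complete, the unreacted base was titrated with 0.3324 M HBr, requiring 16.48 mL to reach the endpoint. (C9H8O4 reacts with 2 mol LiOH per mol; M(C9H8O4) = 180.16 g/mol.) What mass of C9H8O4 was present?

Total n(LiOH) added = 0.4131 x 0.04386 = 0.01812 mol.
n(HBr) used = 0.3324 x 0.01648 = 0.005478 mol, which equals the excess n(LiOH).
So n(LiOH) consumed by the sample = 0.01812 - 0.005478 = 0.01264 mol.
n(C9H8O4) = 0.01264 / 2 = 0.006320 mol.
mass = 0.006320 mol x 180.16 g/mol = 1.14 g.

1.14 g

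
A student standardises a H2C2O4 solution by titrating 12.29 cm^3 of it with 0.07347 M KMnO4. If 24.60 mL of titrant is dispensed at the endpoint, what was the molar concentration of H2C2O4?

0.368 M

n(KMnO4) = 0.07347 x 0.02460 = 0.001807 mol.
From the balanced equation, 2 mol KMnO4 reacts with 5 mol H2C2O4, so n(H2C2O4) = 0.001807 x 5/2 = 0.004518 mol.
[H2C2O4] = 0.004518 / 0.01229 L = 0.368 M.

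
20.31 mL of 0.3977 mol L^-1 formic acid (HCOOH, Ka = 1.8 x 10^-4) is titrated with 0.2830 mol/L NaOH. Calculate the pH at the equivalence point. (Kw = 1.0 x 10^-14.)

8.48

n(HCOOH) = 0.3977 x 0.02031 = 0.008077 mol; V(NaOH) at equivalence = 0.008077/0.2830 = 0.02854 L.
At equivalence all the acid is converted to HCOO-; total volume = 0.02031 + 0.02854 = 0.04885 L, so [HCOO-] = 0.008077/0.04885 = 0.1653 M.
Kb = Kw/Ka = 1.0e-14 / 1.8 x 10^-4 = 5.56e-11.
[OH^-] = sqrt(Kb x [HCOO-]) = sqrt(5.56e-11 x 0.1653) = 3.03e-6 M.
pOH = 5.52, so pH = 14.00 - 5.52 = 8.48.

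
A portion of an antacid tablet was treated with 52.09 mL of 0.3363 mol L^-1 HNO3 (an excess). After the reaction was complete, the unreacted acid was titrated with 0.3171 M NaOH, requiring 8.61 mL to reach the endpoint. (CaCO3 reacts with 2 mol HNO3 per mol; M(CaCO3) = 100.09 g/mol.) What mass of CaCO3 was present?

Total n(HNO3) added = 0.3363 x 0.05209 = 0.01752 mol.
n(NaOH) used = 0.3171 x 0.008610 = 0.002730 mol, which equals the excess n(HNO3).
So n(HNO3) consumed by the sample = 0.01752 - 0.002730 = 0.01479 mol.
n(CaCO3) = 0.01479 / 2 = 0.007394 mol.
mass = 0.007394 mol x 100.09 g/mol = 0.740 g.

0.740 g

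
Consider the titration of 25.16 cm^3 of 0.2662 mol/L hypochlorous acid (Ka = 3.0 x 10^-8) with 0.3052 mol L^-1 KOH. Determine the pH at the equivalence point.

10.34

n(HClO) = 0.2662 x 0.02516 = 0.006698 mol; V(KOH) at equivalence = 0.006698/0.3052 = 0.02194 L.
At equivalence all the acid is converted to ClO-; total volume = 0.02516 + 0.02194 = 0.04710 L, so [ClO-] = 0.006698/0.04710 = 0.1422 M.
Kb = Kw/Ka = 1.0e-14 / 3.0 x 10^-8 = 3.33e-7.
[OH^-] = sqrt(Kb x [ClO-]) = sqrt(3.33e-7 x 0.1422) = 0.000218 M.
pOH = 3.66, so pH = 14.00 - 3.66 = 10.34.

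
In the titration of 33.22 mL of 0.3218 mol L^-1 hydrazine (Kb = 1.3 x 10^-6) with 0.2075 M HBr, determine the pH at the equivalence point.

n(N2H4) = 0.3218 x 0.03322 = 0.01069 mol; V(HBr) at equivalence = 0.01069/0.2075 = 0.05152 L.
At equivalence the base is fully converted to N2H5+; total volume = 0.08474 L, so [N2H5+] = 0.01069/0.08474 = 0.1262 M.
Ka(N2H5+) = Kw/Kb = 1.0e-14 / 1.3 x 10^-6 = 7.69e-9.
[H^+] = sqrt(Ka x [N2H5+]) = sqrt(7.69e-9 x 0.1262) = 3.12e-5 M.
pH = -log(3.12e-5) = 4.51.

4.51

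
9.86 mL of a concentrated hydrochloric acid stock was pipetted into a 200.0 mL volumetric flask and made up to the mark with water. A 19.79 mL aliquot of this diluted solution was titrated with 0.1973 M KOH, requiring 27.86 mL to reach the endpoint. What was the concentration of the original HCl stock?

5.63 M

n(KOH) = 0.1973 x 0.02786 = 0.005497 mol.
n(HCl) in the aliquot = 0.005497 mol.
[diluted HCl] = 0.005497 / 0.01979 = 0.2778 M.
Dilution factor = 200.0/9.860 = 20.28, so [stock] = 0.2778 x 20.28 = 5.63 M.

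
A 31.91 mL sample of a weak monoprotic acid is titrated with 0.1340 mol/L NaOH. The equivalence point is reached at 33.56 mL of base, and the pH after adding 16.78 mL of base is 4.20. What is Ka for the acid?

16.78 mL is half of the equivalence volume, so this is the half-equivalence point where [HA] = [A^-].
At half-equivalence pH = pKa, so pKa = 4.20.
Ka = 10^(-4.20) = 6.3 x 10^-5.

6.3 x 10^-5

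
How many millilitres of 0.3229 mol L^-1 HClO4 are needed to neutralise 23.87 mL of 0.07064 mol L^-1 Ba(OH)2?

n(Ba(OH)2) = 0.07064 mol/L x 0.02387 L = 0.001686 mol.
The neutralisation is 1 Ba(OH)2 : 2 HClO4, so n(HClO4) = 0.001686 x 2/1 = 0.003372 mol.
V(HClO4) = 0.003372 / 0.3229 = 0.01044 L = 10.4 mL.

10.4 mL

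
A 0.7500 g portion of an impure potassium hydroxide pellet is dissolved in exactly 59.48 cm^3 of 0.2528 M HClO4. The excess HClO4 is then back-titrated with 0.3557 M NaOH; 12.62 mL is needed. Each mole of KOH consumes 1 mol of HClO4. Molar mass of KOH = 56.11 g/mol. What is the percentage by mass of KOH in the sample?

78.9%

Total n(HClO4) added = 0.2528 x 0.05948 = 0.01504 mol.
n(NaOH) used = 0.3557 x 0.01262 = 0.004489 mol, which equals the excess n(HClO4).
So n(HClO4) consumed by the sample = 0.01504 - 0.004489 = 0.01055 mol.
n(KOH) = 0.01055 / 1 = 0.01055 mol.
mass KOH = 0.01055 x 56.11 = 0.5918 g, so %KOH = 0.5918/0.7500 x 100 = 78.9%.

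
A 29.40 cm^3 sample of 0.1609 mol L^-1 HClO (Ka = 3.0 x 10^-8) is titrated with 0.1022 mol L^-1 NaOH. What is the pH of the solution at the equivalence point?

10.16

n(HClO) = 0.1609 x 0.02940 = 0.004730 mol; V(NaOH) at equivalence = 0.004730/0.1022 = 0.04629 L.
At equivalence all the acid is converted to ClO-; total volume = 0.02940 + 0.04629 = 0.07569 L, so [ClO-] = 0.004730/0.07569 = 0.06250 M.
Kb = Kw/Ka = 1.0e-14 / 3.0 x 10^-8 = 3.33e-7.
[OH^-] = sqrt(Kb x [ClO-]) = sqrt(3.33e-7 x 0.06250) = 0.000144 M.
pOH = 3.84, so pH = 14.00 - 3.84 = 10.16.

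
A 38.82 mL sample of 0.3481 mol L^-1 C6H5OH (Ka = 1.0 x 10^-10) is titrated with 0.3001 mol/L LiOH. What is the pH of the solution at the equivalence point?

11.60

n(C6H5OH) = 0.3481 x 0.03882 = 0.01351 mol; V(LiOH) at equivalence = 0.01351/0.3001 = 0.04503 L.
At equivalence all the acid is converted to C6H5O-; total volume = 0.03882 + 0.04503 = 0.08385 L, so [C6H5O-] = 0.01351/0.08385 = 0.1612 M.
Kb = Kw/Ka = 1.0e-14 / 1.0 x 10^-10 = 0.000100.
[OH^-] = sqrt(Kb x [C6H5O-]) = sqrt(0.000100 x 0.1612) = 0.00401 M.
pOH = 2.40, so pH = 14.00 - 2.40 = 11.60.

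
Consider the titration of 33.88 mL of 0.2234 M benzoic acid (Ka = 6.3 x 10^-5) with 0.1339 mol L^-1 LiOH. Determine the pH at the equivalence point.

n(C6H5COOH) = 0.2234 x 0.03388 = 0.007569 mol; V(LiOH) at equivalence = 0.007569/0.1339 = 0.05653 L.
At equivalence all the acid is converted to C6H5COO-; total volume = 0.03388 + 0.05653 = 0.09041 L, so [C6H5COO-] = 0.007569/0.09041 = 0.08372 M.
Kb = Kw/Ka = 1.0e-14 / 6.3 x 10^-5 = 1.59e-10.
[OH^-] = sqrt(Kb x [C6H5COO-]) = sqrt(1.59e-10 x 0.08372) = 3.65e-6 M.
pOH = 5.44, so pH = 14.00 - 5.44 = 8.56.

8.56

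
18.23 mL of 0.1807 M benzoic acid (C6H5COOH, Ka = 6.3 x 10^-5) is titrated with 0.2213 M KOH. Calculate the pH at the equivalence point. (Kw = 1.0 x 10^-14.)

8.60

n(C6H5COOH) = 0.1807 x 0.01823 = 0.003294 mol; V(KOH) at equivalence = 0.003294/0.2213 = 0.01489 L.
At equivalence all the acid is converted to C6H5COO-; total volume = 0.01823 + 0.01489 = 0.03312 L, so [C6H5COO-] = 0.003294/0.03312 = 0.09947 M.
Kb = Kw/Ka = 1.0e-14 / 6.3 x 10^-5 = 1.59e-10.
[OH^-] = sqrt(Kb x [C6H5COO-]) = sqrt(1.59e-10 x 0.09947) = 3.97e-6 M.
pOH = 5.40, so pH = 14.00 - 5.40 = 8.60.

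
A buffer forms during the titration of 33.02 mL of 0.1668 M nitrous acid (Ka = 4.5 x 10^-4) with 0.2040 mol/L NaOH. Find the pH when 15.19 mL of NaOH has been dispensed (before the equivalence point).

Initial n(HNO2) = 0.1668 x 0.03302 = 0.005508 mol.
n(NaOH) added = 0.2040 x 0.01519 = 0.003099 mol, converting that many moles of HNO2 to NO2-.
Remaining n(HNO2) = 0.002409 mol; n(NO2-) = 0.003099 mol.
By Henderson-Hasselbalch, pH = pKa + log([A^-]/[HA]) = 3.35 + log(0.003099/0.002409) = 3.35 + (+0.11) = 3.46.

3.46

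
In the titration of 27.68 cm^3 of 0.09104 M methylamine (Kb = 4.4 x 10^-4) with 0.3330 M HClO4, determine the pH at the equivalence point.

n(CH3NH2) = 0.09104 x 0.02768 = 0.002520 mol; V(HClO4) at equivalence = 0.002520/0.3330 = 0.007568 L.
At equivalence the base is fully converted to CH3NH3+; total volume = 0.03525 L, so [CH3NH3+] = 0.002520/0.03525 = 0.07149 M.
Ka(CH3NH3+) = Kw/Kb = 1.0e-14 / 4.4 x 10^-4 = 2.27e-11.
[H^+] = sqrt(Ka x [CH3NH3+]) = sqrt(2.27e-11 x 0.07149) = 1.27e-6 M.
pH = -log(1.27e-6) = 5.89.

5.89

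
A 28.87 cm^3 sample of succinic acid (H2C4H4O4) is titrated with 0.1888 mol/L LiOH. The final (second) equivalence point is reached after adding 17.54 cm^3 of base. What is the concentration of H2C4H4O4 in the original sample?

0.0574 M

n(LiOH) = 0.1888 x 0.01754 = 0.003312 mol.
At the final (second) equivalence point, 2 mol OH^- react per mol H2C4H4O4, so n(H2C4H4O4) = 0.003312 / 2 = 0.001656 mol.
[H2C4H4O4] = 0.001656 / 0.02887 L = 0.0574 M.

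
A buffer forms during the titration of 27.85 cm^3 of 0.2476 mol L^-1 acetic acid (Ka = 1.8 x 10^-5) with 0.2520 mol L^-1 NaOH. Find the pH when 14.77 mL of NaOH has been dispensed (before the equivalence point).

4.81

Initial n(CH3COOH) = 0.2476 x 0.02785 = 0.006896 mol.
n(NaOH) added = 0.2520 x 0.01477 = 0.003722 mol, converting that many moles of CH3COOH to CH3COO-.
Remaining n(CH3COOH) = 0.003174 mol; n(CH3COO-) = 0.003722 mol.
By Henderson-Hasselbalch, pH = pKa + log([A^-]/[HA]) = 4.74 + log(0.003722/0.003174) = 4.74 + (+0.07) = 4.81.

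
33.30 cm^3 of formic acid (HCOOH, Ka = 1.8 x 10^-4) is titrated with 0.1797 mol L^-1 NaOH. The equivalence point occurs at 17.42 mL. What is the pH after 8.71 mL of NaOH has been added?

8.71 mL is exactly half the equivalence volume (17.42/2), i.e. the half-equivalence point.
There, n(HA) = n(A^-), so pH = pKa = -log(1.8 x 10^-4) = 3.74.

3.74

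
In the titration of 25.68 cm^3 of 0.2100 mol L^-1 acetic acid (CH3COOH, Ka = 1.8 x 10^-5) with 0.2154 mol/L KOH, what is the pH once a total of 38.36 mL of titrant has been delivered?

n(acid) = 0.2100 x 0.02568 = 0.005393 mol; n(KOH) added = 0.2154 x 0.03836 = 0.008263 mol.
Base is in excess by 0.008263 - 0.005393 = 0.002870 mol in a total volume of 0.06404 L.
[OH^-] = 0.002870/0.06404 = 0.04481 M, so pOH = 1.35 and pH = 14.00 - 1.35 = 12.65.

12.65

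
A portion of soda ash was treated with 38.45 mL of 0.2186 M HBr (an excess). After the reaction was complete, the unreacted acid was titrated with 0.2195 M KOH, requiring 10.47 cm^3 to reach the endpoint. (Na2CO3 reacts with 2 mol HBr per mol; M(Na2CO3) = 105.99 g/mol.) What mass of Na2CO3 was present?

0.324 g

Total n(HBr) added = 0.2186 x 0.03845 = 0.008405 mol.
n(KOH) used = 0.2195 x 0.01047 = 0.002298 mol, which equals the excess n(HBr).
So n(HBr) consumed by the sample = 0.008405 - 0.002298 = 0.006107 mol.
n(Na2CO3) = 0.006107 / 2 = 0.003054 mol.
mass = 0.003054 mol x 105.99 g/mol = 0.324 g.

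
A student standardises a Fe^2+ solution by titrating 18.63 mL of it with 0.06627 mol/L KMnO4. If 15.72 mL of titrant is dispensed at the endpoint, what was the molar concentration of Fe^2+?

n(KMnO4) = 0.06627 x 0.01572 = 0.001042 mol.
From the balanced equation, 1 mol KMnO4 reacts with 5 mol Fe^2+, so n(Fe^2+) = 0.001042 x 5/1 = 0.005209 mol.
[Fe^2+] = 0.005209 / 0.01863 L = 0.280 M.

0.280 M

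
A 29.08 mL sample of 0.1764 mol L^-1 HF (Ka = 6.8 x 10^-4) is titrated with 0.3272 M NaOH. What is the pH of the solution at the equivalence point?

n(HF) = 0.1764 x 0.02908 = 0.005130 mol; V(NaOH) at equivalence = 0.005130/0.3272 = 0.01568 L.
At equivalence all the acid is converted to F-; total volume = 0.02908 + 0.01568 = 0.04476 L, so [F-] = 0.005130/0.04476 = 0.1146 M.
Kb = Kw/Ka = 1.0e-14 / 6.8 x 10^-4 = 1.47e-11.
[OH^-] = sqrt(Kb x [F-]) = sqrt(1.47e-11 x 0.1146) = 1.30e-6 M.
pOH = 5.89, so pH = 14.00 - 5.89 = 8.11.

8.11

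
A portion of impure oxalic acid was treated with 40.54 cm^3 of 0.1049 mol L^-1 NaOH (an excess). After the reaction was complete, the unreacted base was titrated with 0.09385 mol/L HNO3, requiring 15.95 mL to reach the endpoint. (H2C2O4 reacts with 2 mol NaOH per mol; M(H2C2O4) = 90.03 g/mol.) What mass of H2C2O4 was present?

Total n(NaOH) added = 0.1049 x 0.04054 = 0.004253 mol.
n(HNO3) used = 0.09385 x 0.01595 = 0.001497 mol, which equals the excess n(NaOH).
So n(NaOH) consumed by the sample = 0.004253 - 0.001497 = 0.002756 mol.
n(H2C2O4) = 0.002756 / 2 = 0.001378 mol.
mass = 0.001378 mol x 90.03 g/mol = 0.124 g.

0.124 g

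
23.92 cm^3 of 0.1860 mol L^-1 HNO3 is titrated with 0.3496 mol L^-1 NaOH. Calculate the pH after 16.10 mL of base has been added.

n(acid) = 0.1860 x 0.02392 = 0.004449 mol; n(NaOH) added = 0.3496 x 0.01610 = 0.005629 mol.
Base is in excess by 0.005629 - 0.004449 = 0.001179 mol in a total volume of 0.04002 L.
[OH^-] = 0.001179/0.04002 = 0.02947 M, so pOH = 1.53 and pH = 14.00 - 1.53 = 12.47.

12.47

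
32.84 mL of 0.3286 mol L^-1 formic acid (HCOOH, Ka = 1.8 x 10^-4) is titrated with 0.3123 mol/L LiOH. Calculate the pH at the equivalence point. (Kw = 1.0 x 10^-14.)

8.47

n(HCOOH) = 0.3286 x 0.03284 = 0.01079 mol; V(LiOH) at equivalence = 0.01079/0.3123 = 0.03455 L.
At equivalence all the acid is converted to HCOO-; total volume = 0.03284 + 0.03455 = 0.06739 L, so [HCOO-] = 0.01079/0.06739 = 0.1601 M.
Kb = Kw/Ka = 1.0e-14 / 1.8 x 10^-4 = 5.56e-11.
[OH^-] = sqrt(Kb x [HCOO-]) = sqrt(5.56e-11 x 0.1601) = 2.98e-6 M.
pOH = 5.53, so pH = 14.00 - 5.53 = 8.47.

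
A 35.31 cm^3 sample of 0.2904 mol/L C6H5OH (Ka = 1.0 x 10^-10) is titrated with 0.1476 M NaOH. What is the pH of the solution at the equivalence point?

n(C6H5OH) = 0.2904 x 0.03531 = 0.01025 mol; V(NaOH) at equivalence = 0.01025/0.1476 = 0.06947 L.
At equivalence all the acid is converted to C6H5O-; total volume = 0.03531 + 0.06947 = 0.1048 L, so [C6H5O-] = 0.01025/0.1048 = 0.09786 M.
Kb = Kw/Ka = 1.0e-14 / 1.0 x 10^-10 = 0.000100.
[OH^-] = sqrt(Kb x [C6H5O-]) = sqrt(0.000100 x 0.09786) = 0.00313 M.
pOH = 2.50, so pH = 14.00 - 2.50 = 11.50.

11.50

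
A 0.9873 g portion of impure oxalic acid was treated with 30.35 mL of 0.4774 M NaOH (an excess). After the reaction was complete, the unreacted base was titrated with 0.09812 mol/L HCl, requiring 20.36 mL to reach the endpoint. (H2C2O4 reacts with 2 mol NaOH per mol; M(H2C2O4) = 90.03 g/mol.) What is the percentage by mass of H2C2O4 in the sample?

Total n(NaOH) added = 0.4774 x 0.03035 = 0.01449 mol.
n(HCl) used = 0.09812 x 0.02036 = 0.001998 mol, which equals the excess n(NaOH).
So n(NaOH) consumed by the sample = 0.01449 - 0.001998 = 0.01249 mol.
n(H2C2O4) = 0.01249 / 2 = 0.006246 mol.
mass H2C2O4 = 0.006246 x 90.03 = 0.5623 g, so %H2C2O4 = 0.5623/0.9873 x 100 = 57.0%.

57.0%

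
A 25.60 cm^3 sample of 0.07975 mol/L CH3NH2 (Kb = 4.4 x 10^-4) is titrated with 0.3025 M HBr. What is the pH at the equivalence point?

5.92

n(CH3NH2) = 0.07975 x 0.02560 = 0.002042 mol; V(HBr) at equivalence = 0.002042/0.3025 = 0.006749 L.
At equivalence the base is fully converted to CH3NH3+; total volume = 0.03235 L, so [CH3NH3+] = 0.002042/0.03235 = 0.06311 M.
Ka(CH3NH3+) = Kw/Kb = 1.0e-14 / 4.4 x 10^-4 = 2.27e-11.
[H^+] = sqrt(Ka x [CH3NH3+]) = sqrt(2.27e-11 x 0.06311) = 1.20e-6 M.
pH = -log(1.20e-6) = 5.92.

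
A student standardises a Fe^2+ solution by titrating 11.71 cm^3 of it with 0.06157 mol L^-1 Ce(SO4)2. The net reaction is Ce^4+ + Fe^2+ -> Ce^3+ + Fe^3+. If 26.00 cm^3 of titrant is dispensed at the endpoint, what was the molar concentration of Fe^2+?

n(Ce(SO4)2) = 0.06157 x 0.02600 = 0.001601 mol.
From the balanced equation, 1 mol Ce(SO4)2 reacts with 1 mol Fe^2+, so n(Fe^2+) = 0.001601 x 1/1 = 0.001601 mol.
[Fe^2+] = 0.001601 / 0.01171 L = 0.137 M.

0.137 M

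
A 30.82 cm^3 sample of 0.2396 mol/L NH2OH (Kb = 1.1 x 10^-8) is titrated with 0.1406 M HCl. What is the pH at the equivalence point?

n(NH2OH) = 0.2396 x 0.03082 = 0.007384 mol; V(HCl) at equivalence = 0.007384/0.1406 = 0.05252 L.
At equivalence the base is fully converted to NH3OH+; total volume = 0.08334 L, so [NH3OH+] = 0.007384/0.08334 = 0.08861 M.
Ka(NH3OH+) = Kw/Kb = 1.0e-14 / 1.1 x 10^-8 = 9.09e-7.
[H^+] = sqrt(Ka x [NH3OH+]) = sqrt(9.09e-7 x 0.08861) = 0.000284 M.
pH = -log(0.000284) = 3.55.

3.55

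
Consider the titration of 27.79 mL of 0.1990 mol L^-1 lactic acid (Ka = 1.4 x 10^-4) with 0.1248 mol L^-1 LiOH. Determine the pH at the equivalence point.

n(HC3H5O3) = 0.1990 x 0.02779 = 0.005530 mol; V(LiOH) at equivalence = 0.005530/0.1248 = 0.04431 L.
At equivalence all the acid is converted to C3H5O3-; total volume = 0.02779 + 0.04431 = 0.07210 L, so [C3H5O3-] = 0.005530/0.07210 = 0.07670 M.
Kb = Kw/Ka = 1.0e-14 / 1.4 x 10^-4 = 7.14e-11.
[OH^-] = sqrt(Kb x [C3H5O3-]) = sqrt(7.14e-11 x 0.07670) = 2.34e-6 M.
pOH = 5.63, so pH = 14.00 - 5.63 = 8.37.

8.37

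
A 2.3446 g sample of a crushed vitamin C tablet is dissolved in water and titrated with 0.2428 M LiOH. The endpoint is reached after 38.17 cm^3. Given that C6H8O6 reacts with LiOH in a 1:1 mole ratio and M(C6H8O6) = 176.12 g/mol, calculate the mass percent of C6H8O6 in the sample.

n(LiOH) = 0.2428 x 0.03817 = 0.009268 mol.
n(C6H8O6) = 0.009268 / 1 = 0.009268 mol.
mass of C6H8O6 = 0.009268 x 176.12 = 1.632 g.
% purity = 1.632 / 2.3446 x 100 = 69.6%.

69.6%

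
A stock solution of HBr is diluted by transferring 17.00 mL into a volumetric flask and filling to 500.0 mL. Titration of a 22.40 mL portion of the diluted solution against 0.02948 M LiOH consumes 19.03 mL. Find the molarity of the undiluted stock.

0.737 M

n(LiOH) = 0.02948 x 0.01903 = 0.0005610 mol.
n(HBr) in the aliquot = 0.0005610 mol.
[diluted HBr] = 0.0005610 / 0.02240 = 0.02504 M.
Dilution factor = 500.0/17.00 = 29.41, so [stock] = 0.02504 x 29.41 = 0.737 M.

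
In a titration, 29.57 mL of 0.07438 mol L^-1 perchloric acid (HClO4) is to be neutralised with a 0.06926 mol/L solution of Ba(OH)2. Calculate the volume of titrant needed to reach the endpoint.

n(HClO4) = 0.07438 mol/L x 0.02957 L = 0.002199 mol.
The neutralisation is 2 HClO4 : 1 Ba(OH)2, so n(Ba(OH)2) = 0.002199 x 1/2 = 0.001100 mol.
V(Ba(OH)2) = 0.001100 / 0.06926 = 0.01588 L = 15.9 mL.

15.9 mL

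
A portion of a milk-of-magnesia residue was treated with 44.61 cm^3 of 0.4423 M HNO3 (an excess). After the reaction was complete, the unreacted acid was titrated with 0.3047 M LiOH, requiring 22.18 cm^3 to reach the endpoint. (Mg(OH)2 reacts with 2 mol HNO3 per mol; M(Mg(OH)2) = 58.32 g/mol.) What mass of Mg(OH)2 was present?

Total n(HNO3) added = 0.4423 x 0.04461 = 0.01973 mol.
n(LiOH) used = 0.3047 x 0.02218 = 0.006758 mol, which equals the excess n(HNO3).
So n(HNO3) consumed by the sample = 0.01973 - 0.006758 = 0.01297 mol.
n(Mg(OH)2) = 0.01297 / 2 = 0.006486 mol.
mass = 0.006486 mol x 58.32 g/mol = 0.378 g.

0.378 g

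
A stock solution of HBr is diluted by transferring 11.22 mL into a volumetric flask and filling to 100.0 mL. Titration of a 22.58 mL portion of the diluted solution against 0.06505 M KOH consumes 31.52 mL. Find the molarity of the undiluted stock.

n(KOH) = 0.06505 x 0.03152 = 0.002050 mol.
n(HBr) in the aliquot = 0.002050 mol.
[diluted HBr] = 0.002050 / 0.02258 = 0.09080 M.
Dilution factor = 100.0/11.22 = 8.913, so [stock] = 0.09080 x 8.913 = 0.809 M.

0.809 M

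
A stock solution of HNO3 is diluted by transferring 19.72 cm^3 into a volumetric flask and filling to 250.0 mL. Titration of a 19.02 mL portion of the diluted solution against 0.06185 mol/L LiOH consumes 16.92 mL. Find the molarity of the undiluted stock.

0.698 M

n(LiOH) = 0.06185 x 0.01692 = 0.001047 mol.
n(HNO3) in the aliquot = 0.001047 mol.
[diluted HNO3] = 0.001047 / 0.01902 = 0.05502 M.
Dilution factor = 250.0/19.72 = 12.68, so [stock] = 0.05502 x 12.68 = 0.698 M.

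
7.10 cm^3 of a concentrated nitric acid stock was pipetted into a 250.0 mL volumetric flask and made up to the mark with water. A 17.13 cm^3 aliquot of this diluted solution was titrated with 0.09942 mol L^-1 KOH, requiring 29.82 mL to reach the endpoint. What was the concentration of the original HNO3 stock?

n(KOH) = 0.09942 x 0.02982 = 0.002965 mol.
n(HNO3) in the aliquot = 0.002965 mol.
[diluted HNO3] = 0.002965 / 0.01713 = 0.1731 M.
Dilution factor = 250.0/7.100 = 35.21, so [stock] = 0.1731 x 35.21 = 6.09 M.

6.09 M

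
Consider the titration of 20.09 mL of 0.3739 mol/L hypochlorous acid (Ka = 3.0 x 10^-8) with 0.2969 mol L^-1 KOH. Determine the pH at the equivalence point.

n(HClO) = 0.3739 x 0.02009 = 0.007512 mol; V(KOH) at equivalence = 0.007512/0.2969 = 0.02530 L.
At equivalence all the acid is converted to ClO-; total volume = 0.02009 + 0.02530 = 0.04539 L, so [ClO-] = 0.007512/0.04539 = 0.1655 M.
Kb = Kw/Ka = 1.0e-14 / 3.0 x 10^-8 = 3.33e-7.
[OH^-] = sqrt(Kb x [ClO-]) = sqrt(3.33e-7 x 0.1655) = 0.000235 M.
pOH = 3.63, so pH = 14.00 - 3.63 = 10.37.

10.37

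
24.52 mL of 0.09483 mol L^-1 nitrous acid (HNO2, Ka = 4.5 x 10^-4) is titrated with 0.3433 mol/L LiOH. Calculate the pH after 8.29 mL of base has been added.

n(acid) = 0.09483 x 0.02452 = 0.002325 mol; n(LiOH) added = 0.3433 x 0.008290 = 0.002846 mol.
Base is in excess by 0.002846 - 0.002325 = 0.0005207 mol in a total volume of 0.03281 L.
[OH^-] = 0.0005207/0.03281 = 0.01587 M, so pOH = 1.80 and pH = 14.00 - 1.80 = 12.20.

12.20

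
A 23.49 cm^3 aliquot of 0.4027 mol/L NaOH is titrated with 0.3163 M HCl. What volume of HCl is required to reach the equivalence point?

n(NaOH) = 0.4027 mol/L x 0.02349 L = 0.009459 mol.
At equivalence n(HCl) = n(NaOH) = 0.009459 mol.
V(HCl) = 0.009459 / 0.3163 = 0.02991 L = 29.9 mL.

29.9 mL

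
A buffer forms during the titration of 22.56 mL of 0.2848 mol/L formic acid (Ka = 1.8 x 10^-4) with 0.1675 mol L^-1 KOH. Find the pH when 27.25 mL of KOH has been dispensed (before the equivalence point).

Initial n(HCOOH) = 0.2848 x 0.02256 = 0.006425 mol.
n(KOH) added = 0.1675 x 0.02725 = 0.004564 mol, converting that many moles of HCOOH to HCOO-.
Remaining n(HCOOH) = 0.001861 mol; n(HCOO-) = 0.004564 mol.
By Henderson-Hasselbalch, pH = pKa + log([A^-]/[HA]) = 3.74 + log(0.004564/0.001861) = 3.74 + (+0.39) = 4.13.

4.13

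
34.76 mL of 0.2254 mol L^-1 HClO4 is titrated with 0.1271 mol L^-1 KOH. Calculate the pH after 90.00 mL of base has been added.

12.46

n(acid) = 0.2254 x 0.03476 = 0.007835 mol; n(KOH) added = 0.1271 x 0.09000 = 0.01144 mol.
Base is in excess by 0.01144 - 0.007835 = 0.003604 mol in a total volume of 0.1248 L.
[OH^-] = 0.003604/0.1248 = 0.02889 M, so pOH = 1.54 and pH = 14.00 - 1.54 = 12.46.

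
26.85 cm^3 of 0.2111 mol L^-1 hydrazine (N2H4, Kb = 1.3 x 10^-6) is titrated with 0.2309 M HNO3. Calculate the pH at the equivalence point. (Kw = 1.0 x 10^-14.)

4.54

n(N2H4) = 0.2111 x 0.02685 = 0.005668 mol; V(HNO3) at equivalence = 0.005668/0.2309 = 0.02455 L.
At equivalence the base is fully converted to N2H5+; total volume = 0.05140 L, so [N2H5+] = 0.005668/0.05140 = 0.1103 M.
Ka(N2H5+) = Kw/Kb = 1.0e-14 / 1.3 x 10^-6 = 7.69e-9.
[H^+] = sqrt(Ka x [N2H5+]) = sqrt(7.69e-9 x 0.1103) = 2.91e-5 M.
pH = -log(2.91e-5) = 4.54.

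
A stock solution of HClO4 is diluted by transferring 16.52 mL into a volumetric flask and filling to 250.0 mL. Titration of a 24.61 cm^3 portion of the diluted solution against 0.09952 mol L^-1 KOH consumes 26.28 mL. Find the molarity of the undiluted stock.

n(KOH) = 0.09952 x 0.02628 = 0.002615 mol.
n(HClO4) in the aliquot = 0.002615 mol.
[diluted HClO4] = 0.002615 / 0.02461 = 0.1063 M.
Dilution factor = 250.0/16.52 = 15.13, so [stock] = 0.1063 x 15.13 = 1.61 M.

1.61 M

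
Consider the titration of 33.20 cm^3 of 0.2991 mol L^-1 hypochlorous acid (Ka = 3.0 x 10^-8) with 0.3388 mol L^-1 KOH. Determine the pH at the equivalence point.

10.36

n(HClO) = 0.2991 x 0.03320 = 0.009930 mol; V(KOH) at equivalence = 0.009930/0.3388 = 0.02931 L.
At equivalence all the acid is converted to ClO-; total volume = 0.03320 + 0.02931 = 0.06251 L, so [ClO-] = 0.009930/0.06251 = 0.1589 M.
Kb = Kw/Ka = 1.0e-14 / 3.0 x 10^-8 = 3.33e-7.
[OH^-] = sqrt(Kb x [ClO-]) = sqrt(3.33e-7 x 0.1589) = 0.000230 M.
pOH = 3.64, so pH = 14.00 - 3.64 = 10.36.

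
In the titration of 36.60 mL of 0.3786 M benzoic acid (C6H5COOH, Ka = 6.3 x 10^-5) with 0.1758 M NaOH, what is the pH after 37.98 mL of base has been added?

Initial n(C6H5COOH) = 0.3786 x 0.03660 = 0.01386 mol.
n(NaOH) added = 0.1758 x 0.03798 = 0.006677 mol, converting that many moles of C6H5COOH to C6H5COO-.
Remaining n(C6H5COOH) = 0.007180 mol; n(C6H5COO-) = 0.006677 mol.
By Henderson-Hasselbalch, pH = pKa + log([A^-]/[HA]) = 4.20 + log(0.006677/0.007180) = 4.20 + (-0.03) = 4.17.

4.17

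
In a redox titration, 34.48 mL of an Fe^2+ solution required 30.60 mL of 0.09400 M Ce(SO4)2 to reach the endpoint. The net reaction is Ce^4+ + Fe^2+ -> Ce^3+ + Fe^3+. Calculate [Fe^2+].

0.0834 M

n(Ce(SO4)2) = 0.09400 x 0.03060 = 0.002876 mol.
From the balanced equation, 1 mol Ce(SO4)2 reacts with 1 mol Fe^2+, so n(Fe^2+) = 0.002876 x 1/1 = 0.002876 mol.
[Fe^2+] = 0.002876 / 0.03448 L = 0.0834 M.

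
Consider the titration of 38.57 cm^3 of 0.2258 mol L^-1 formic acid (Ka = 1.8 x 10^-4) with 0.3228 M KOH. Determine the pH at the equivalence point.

n(HCOOH) = 0.2258 x 0.03857 = 0.008709 mol; V(KOH) at equivalence = 0.008709/0.3228 = 0.02698 L.
At equivalence all the acid is converted to HCOO-; total volume = 0.03857 + 0.02698 = 0.06555 L, so [HCOO-] = 0.008709/0.06555 = 0.1329 M.
Kb = Kw/Ka = 1.0e-14 / 1.8 x 10^-4 = 5.56e-11.
[OH^-] = sqrt(Kb x [HCOO-]) = sqrt(5.56e-11 x 0.1329) = 2.72e-6 M.
pOH = 5.57, so pH = 14.00 - 5.57 = 8.43.

8.43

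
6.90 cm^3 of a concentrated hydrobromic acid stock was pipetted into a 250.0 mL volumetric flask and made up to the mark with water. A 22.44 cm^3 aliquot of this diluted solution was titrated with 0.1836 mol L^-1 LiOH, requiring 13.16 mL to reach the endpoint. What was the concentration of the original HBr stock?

3.90 M

n(LiOH) = 0.1836 x 0.01316 = 0.002416 mol.
n(HBr) in the aliquot = 0.002416 mol.
[diluted HBr] = 0.002416 / 0.02244 = 0.1077 M.
Dilution factor = 250.0/6.900 = 36.23, so [stock] = 0.1077 x 36.23 = 3.90 M.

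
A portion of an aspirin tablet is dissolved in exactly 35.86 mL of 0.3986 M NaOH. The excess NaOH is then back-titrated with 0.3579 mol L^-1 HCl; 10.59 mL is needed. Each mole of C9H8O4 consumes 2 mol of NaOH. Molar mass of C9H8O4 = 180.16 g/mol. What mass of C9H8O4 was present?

0.946 g

Total n(NaOH) added = 0.3986 x 0.03586 = 0.01429 mol.
n(HCl) used = 0.3579 x 0.01059 = 0.003790 mol, which equals the excess n(NaOH).
So n(NaOH) consumed by the sample = 0.01429 - 0.003790 = 0.01050 mol.
n(C9H8O4) = 0.01050 / 2 = 0.005252 mol.
mass = 0.005252 mol x 180.16 g/mol = 0.946 g.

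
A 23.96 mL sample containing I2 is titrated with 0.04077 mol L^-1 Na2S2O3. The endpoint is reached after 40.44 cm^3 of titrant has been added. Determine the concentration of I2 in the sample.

0.0344 M

n(Na2S2O3) = 0.04077 x 0.04044 = 0.001649 mol.
From the balanced equation, 2 mol Na2S2O3 reacts with 1 mol I2, so n(I2) = 0.001649 x 1/2 = 0.0008244 mol.
[I2] = 0.0008244 / 0.02396 L = 0.0344 M.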